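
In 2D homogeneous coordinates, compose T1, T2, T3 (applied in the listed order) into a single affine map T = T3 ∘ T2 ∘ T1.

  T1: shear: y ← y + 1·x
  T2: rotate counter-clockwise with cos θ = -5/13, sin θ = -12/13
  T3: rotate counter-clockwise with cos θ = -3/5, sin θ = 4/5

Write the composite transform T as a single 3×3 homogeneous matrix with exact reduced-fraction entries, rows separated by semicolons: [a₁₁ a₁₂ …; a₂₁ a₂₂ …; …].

T = [47/65 -16/65 0; 79/65 63/65 0; 0 0 1]

T1 = [1 0 0; 1 1 0; 0 0 1]
T2·T1 = [7/13 12/13 0; -17/13 -5/13 0; 0 0 1]
T3·…·T1 = [47/65 -16/65 0; 79/65 63/65 0; 0 0 1]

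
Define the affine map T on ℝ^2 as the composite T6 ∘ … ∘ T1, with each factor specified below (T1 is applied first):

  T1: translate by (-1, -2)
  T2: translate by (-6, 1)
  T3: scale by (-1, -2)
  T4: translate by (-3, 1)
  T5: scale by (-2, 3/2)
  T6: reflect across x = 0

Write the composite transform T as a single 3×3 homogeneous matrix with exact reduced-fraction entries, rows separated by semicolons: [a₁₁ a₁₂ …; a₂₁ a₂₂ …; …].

T = [-2 0 8; 0 -3 9/2; 0 0 1]

T1 = [1 0 -1; 0 1 -2; 0 0 1]
T2·T1 = [1 0 -7; 0 1 -1; 0 0 1]
T3·…·T1 = [-1 0 7; 0 -2 2; 0 0 1]
T4·…·T1 = [-1 0 4; 0 -2 3; 0 0 1]
T5·…·T1 = [2 0 -8; 0 -3 9/2; 0 0 1]
T6·…·T1 = [-2 0 8; 0 -3 9/2; 0 0 1]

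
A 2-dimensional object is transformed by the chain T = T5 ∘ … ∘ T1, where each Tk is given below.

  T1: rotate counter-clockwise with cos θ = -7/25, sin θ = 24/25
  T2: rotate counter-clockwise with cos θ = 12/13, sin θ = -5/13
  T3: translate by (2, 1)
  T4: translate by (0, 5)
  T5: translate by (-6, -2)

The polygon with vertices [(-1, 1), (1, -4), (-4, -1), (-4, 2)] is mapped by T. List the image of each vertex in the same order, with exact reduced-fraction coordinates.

image vertices: (-1659/325, 1013/325), (28/325, 1479/325), (-1121/325, -28/325), (-418/65, 16/65)

T1 rotate counter-clockwise with cos θ = -7/25, sin θ = 24/25: (-1, 1) → (-17/25, -31/25); (1, -4) → (89/25, 52/25); (-4, -1) → (52/25, -89/25); (-4, 2) → (-4/5, -22/5)
T2 rotate counter-clockwise with cos θ = 12/13, sin θ = -5/13: (-17/25, -31/25) → (-359/325, -287/325); (89/25, 52/25) → (1328/325, 179/325); (52/25, -89/25) → (179/325, -1328/325); (-4/5, -22/5) → (-158/65, -244/65)
T3 translate by (2, 1): (-359/325, -287/325) → (291/325, 38/325); (1328/325, 179/325) → (1978/325, 504/325); (179/325, -1328/325) → (829/325, -1003/325); (-158/65, -244/65) → (-28/65, -179/65)
T4 translate by (0, 5): (291/325, 38/325) → (291/325, 1663/325); (1978/325, 504/325) → (1978/325, 2129/325); (829/325, -1003/325) → (829/325, 622/325); (-28/65, -179/65) → (-28/65, 146/65)
T5 translate by (-6, -2): (291/325, 1663/325) → (-1659/325, 1013/325); (1978/325, 2129/325) → (28/325, 1479/325); (829/325, 622/325) → (-1121/325, -28/325); (-28/65, 146/65) → (-418/65, 16/65)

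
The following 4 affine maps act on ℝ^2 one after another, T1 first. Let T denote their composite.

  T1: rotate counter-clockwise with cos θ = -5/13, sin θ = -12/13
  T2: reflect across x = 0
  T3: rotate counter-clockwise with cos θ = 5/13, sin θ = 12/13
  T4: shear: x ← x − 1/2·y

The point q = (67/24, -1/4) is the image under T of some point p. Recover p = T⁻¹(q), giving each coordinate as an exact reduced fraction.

p = (8/3, 1/4)

T1 = [-5/13 12/13 0; -12/13 -5/13 0; 0 0 1]
T2·T1 = [5/13 -12/13 0; -12/13 -5/13 0; 0 0 1]
T3·…·T1 = [1 0 0; 0 -1 0; 0 0 1]
T4·…·T1 = [1 1/2 0; 0 -1 0; 0 0 1]
det M = -1; M⁻¹ = [1 1/2 0; 0 -1 0; 0 0 1]
M⁻¹ · (67/24, -1/4)ᵀ = (8/3, 1/4)ᵀ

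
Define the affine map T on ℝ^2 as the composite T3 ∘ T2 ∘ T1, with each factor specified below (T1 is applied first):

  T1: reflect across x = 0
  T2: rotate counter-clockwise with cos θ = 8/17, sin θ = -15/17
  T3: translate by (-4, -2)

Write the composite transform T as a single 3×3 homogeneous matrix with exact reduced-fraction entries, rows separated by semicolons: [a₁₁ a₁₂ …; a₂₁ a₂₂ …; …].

T1 = [-1 0 0; 0 1 0; 0 0 1]
T2·T1 = [-8/17 15/17 0; 15/17 8/17 0; 0 0 1]
T3·…·T1 = [-8/17 15/17 -4; 15/17 8/17 -2; 0 0 1]

T = [-8/17 15/17 -4; 15/17 8/17 -2; 0 0 1]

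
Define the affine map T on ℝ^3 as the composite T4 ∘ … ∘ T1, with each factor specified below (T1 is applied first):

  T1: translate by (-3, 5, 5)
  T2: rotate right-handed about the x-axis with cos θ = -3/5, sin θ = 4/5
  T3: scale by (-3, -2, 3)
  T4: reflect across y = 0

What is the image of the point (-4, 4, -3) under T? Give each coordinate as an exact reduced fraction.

T1 translate by (-3, 5, 5): (-4, 4, -3) → (-7, 9, 2)
T2 rotate right-handed about the x-axis with cos θ = -3/5, sin θ = 4/5: (-7, 9, 2) → (-7, -7, 6)
T3 scale by (-3, -2, 3): (-7, -7, 6) → (21, 14, 18)
T4 reflect across y = 0: (21, 14, 18) → (21, -14, 18)

T(p) = (21, -14, 18)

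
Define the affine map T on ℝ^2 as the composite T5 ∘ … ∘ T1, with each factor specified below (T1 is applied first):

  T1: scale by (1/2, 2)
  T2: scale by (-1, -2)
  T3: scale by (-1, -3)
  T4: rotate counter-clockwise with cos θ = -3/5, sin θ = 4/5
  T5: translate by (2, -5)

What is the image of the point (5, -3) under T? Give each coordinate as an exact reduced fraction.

T1 scale by (1/2, 2): (5, -3) → (5/2, -6)
T2 scale by (-1, -2): (5/2, -6) → (-5/2, 12)
T3 scale by (-1, -3): (-5/2, 12) → (5/2, -36)
T4 rotate counter-clockwise with cos θ = -3/5, sin θ = 4/5: (5/2, -36) → (273/10, 118/5)
T5 translate by (2, -5): (273/10, 118/5) → (293/10, 93/5)

T(p) = (293/10, 93/5)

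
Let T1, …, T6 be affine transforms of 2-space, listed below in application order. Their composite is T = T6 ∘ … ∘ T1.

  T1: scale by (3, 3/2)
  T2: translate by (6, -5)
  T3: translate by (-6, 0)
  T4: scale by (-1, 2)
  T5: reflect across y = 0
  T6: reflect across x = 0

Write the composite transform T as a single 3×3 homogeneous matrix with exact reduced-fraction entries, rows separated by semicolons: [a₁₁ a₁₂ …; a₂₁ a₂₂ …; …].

T = [3 0 0; 0 -3 10; 0 0 1]

T1 = [3 0 0; 0 3/2 0; 0 0 1]
T2·T1 = [3 0 6; 0 3/2 -5; 0 0 1]
T3·…·T1 = [3 0 0; 0 3/2 -5; 0 0 1]
T4·…·T1 = [-3 0 0; 0 3 -10; 0 0 1]
T5·…·T1 = [-3 0 0; 0 -3 10; 0 0 1]
T6·…·T1 = [3 0 0; 0 -3 10; 0 0 1]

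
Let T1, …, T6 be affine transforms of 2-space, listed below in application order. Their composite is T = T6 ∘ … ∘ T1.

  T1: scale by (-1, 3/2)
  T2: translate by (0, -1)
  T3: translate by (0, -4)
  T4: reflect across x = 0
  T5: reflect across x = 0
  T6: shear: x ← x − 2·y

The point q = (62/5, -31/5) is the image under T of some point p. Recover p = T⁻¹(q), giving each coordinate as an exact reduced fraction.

T1 = [-1 0 0; 0 3/2 0; 0 0 1]
T2·T1 = [-1 0 0; 0 3/2 -1; 0 0 1]
T3·…·T1 = [-1 0 0; 0 3/2 -5; 0 0 1]
T4·…·T1 = [1 0 0; 0 3/2 -5; 0 0 1]
T5·…·T1 = [-1 0 0; 0 3/2 -5; 0 0 1]
T6·…·T1 = [-1 -3 10; 0 3/2 -5; 0 0 1]
det M = -3/2; M⁻¹ = [-1 -2 0; 0 2/3 10/3; 0 0 1]
M⁻¹ · (62/5, -31/5)ᵀ = (0, -4/5)ᵀ

p = (0, -4/5)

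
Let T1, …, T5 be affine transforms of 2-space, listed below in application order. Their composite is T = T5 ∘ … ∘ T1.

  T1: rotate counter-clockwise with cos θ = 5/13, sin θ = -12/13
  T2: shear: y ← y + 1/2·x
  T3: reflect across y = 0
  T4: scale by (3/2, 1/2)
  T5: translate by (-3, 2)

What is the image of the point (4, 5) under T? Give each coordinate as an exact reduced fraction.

T1 rotate counter-clockwise with cos θ = 5/13, sin θ = -12/13: (4, 5) → (80/13, -23/13)
T2 shear: y ← y + 1/2·x: (80/13, -23/13) → (80/13, 17/13)
T3 reflect across y = 0: (80/13, 17/13) → (80/13, -17/13)
T4 scale by (3/2, 1/2): (80/13, -17/13) → (120/13, -17/26)
T5 translate by (-3, 2): (120/13, -17/26) → (81/13, 35/26)

T(p) = (81/13, 35/26)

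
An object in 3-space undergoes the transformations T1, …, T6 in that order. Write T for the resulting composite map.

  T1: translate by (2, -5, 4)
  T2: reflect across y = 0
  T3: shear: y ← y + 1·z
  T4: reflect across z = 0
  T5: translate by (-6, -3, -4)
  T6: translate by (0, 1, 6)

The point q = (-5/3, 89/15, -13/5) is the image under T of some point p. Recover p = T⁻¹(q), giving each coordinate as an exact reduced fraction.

T1 = [1 0 0 2; 0 1 0 -5; 0 0 1 4; 0 0 0 1]
T2·T1 = [1 0 0 2; 0 -1 0 5; 0 0 1 4; 0 0 0 1]
T3·…·T1 = [1 0 0 2; 0 -1 1 9; 0 0 1 4; 0 0 0 1]
T4·…·T1 = [1 0 0 2; 0 -1 1 9; 0 0 -1 -4; 0 0 0 1]
T5·…·T1 = [1 0 0 -4; 0 -1 1 6; 0 0 -1 -8; 0 0 0 1]
T6·…·T1 = [1 0 0 -4; 0 -1 1 7; 0 0 -1 -2; 0 0 0 1]
det M = 1; M⁻¹ = [1 0 0 4; 0 -1 -1 5; 0 0 -1 -2; 0 0 0 1]
M⁻¹ · (-5/3, 89/15, -13/5)ᵀ = (7/3, 5/3, 3/5)ᵀ

p = (7/3, 5/3, 3/5)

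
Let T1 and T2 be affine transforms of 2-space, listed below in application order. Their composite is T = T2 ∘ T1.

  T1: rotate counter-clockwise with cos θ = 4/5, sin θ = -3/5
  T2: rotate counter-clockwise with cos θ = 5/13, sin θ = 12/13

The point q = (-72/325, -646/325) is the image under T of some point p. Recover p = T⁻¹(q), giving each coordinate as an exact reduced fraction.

T1 = [4/5 3/5 0; -3/5 4/5 0; 0 0 1]
T2·T1 = [56/65 -33/65 0; 33/65 56/65 0; 0 0 1]
det M = 1; M⁻¹ = [56/65 33/65 0; -33/65 56/65 0; 0 0 1]
M⁻¹ · (-72/325, -646/325)ᵀ = (-6/5, -8/5)ᵀ

p = (-6/5, -8/5)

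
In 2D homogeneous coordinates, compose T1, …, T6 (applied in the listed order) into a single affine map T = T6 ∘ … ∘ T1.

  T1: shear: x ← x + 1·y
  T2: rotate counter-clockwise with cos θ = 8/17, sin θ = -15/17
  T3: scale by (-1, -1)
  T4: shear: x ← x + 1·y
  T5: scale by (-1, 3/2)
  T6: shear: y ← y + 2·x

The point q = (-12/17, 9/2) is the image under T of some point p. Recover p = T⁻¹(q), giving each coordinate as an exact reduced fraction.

p = (4, 1)

T1 = [1 1 0; 0 1 0; 0 0 1]
T2·T1 = [8/17 23/17 0; -15/17 -7/17 0; 0 0 1]
T3·…·T1 = [-8/17 -23/17 0; 15/17 7/17 0; 0 0 1]
T4·…·T1 = [7/17 -16/17 0; 15/17 7/17 0; 0 0 1]
T5·…·T1 = [-7/17 16/17 0; 45/34 21/34 0; 0 0 1]
T6·…·T1 = [-7/17 16/17 0; 1/2 5/2 0; 0 0 1]
det M = -3/2; M⁻¹ = [-5/3 32/51 0; 1/3 14/51 0; 0 0 1]
M⁻¹ · (-12/17, 9/2)ᵀ = (4, 1)ᵀ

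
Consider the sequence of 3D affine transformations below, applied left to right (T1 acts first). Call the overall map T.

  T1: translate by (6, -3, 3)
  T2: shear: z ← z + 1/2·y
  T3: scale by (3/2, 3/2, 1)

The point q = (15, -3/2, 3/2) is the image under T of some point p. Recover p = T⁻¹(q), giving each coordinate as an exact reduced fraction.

p = (4, 2, -1)

T1 = [1 0 0 6; 0 1 0 -3; 0 0 1 3; 0 0 0 1]
T2·T1 = [1 0 0 6; 0 1 0 -3; 0 1/2 1 3/2; 0 0 0 1]
T3·…·T1 = [3/2 0 0 9; 0 3/2 0 -9/2; 0 1/2 1 3/2; 0 0 0 1]
det M = 9/4; M⁻¹ = [2/3 0 0 -6; 0 2/3 0 3; 0 -1/3 1 -3; 0 0 0 1]
M⁻¹ · (15, -3/2, 3/2)ᵀ = (4, 2, -1)ᵀ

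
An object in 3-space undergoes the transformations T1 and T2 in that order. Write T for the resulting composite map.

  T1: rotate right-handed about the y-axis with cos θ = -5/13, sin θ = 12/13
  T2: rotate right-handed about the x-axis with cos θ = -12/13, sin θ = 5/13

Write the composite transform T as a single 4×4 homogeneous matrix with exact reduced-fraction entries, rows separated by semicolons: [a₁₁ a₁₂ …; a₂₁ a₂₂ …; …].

T1 = [-5/13 0 12/13 0; 0 1 0 0; -12/13 0 -5/13 0; 0 0 0 1]
T2·T1 = [-5/13 0 12/13 0; 60/169 -12/13 25/169 0; 144/169 5/13 60/169 0; 0 0 0 1]

T = [-5/13 0 12/13 0; 60/169 -12/13 25/169 0; 144/169 5/13 60/169 0; 0 0 0 1]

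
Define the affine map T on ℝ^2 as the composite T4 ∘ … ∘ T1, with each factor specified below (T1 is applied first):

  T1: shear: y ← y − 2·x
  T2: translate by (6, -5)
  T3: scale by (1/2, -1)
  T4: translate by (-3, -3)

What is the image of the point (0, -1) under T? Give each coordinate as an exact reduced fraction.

T1 shear: y ← y − 2·x: (0, -1) → (0, -1)
T2 translate by (6, -5): (0, -1) → (6, -6)
T3 scale by (1/2, -1): (6, -6) → (3, 6)
T4 translate by (-3, -3): (3, 6) → (0, 3)

T(p) = (0, 3)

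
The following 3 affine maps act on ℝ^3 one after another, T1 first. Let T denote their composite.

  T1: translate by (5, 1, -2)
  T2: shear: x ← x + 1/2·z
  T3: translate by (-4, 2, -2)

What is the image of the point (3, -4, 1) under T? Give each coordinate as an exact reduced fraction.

T(p) = (7/2, -1, -3)

T1 translate by (5, 1, -2): (3, -4, 1) → (8, -3, -1)
T2 shear: x ← x + 1/2·z: (8, -3, -1) → (15/2, -3, -1)
T3 translate by (-4, 2, -2): (15/2, -3, -1) → (7/2, -1, -3)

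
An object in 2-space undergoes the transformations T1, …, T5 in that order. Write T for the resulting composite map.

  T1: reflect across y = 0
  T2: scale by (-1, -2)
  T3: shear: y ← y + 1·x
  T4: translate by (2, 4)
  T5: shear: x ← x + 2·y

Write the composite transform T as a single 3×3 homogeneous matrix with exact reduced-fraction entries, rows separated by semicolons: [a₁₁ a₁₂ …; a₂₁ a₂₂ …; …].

T = [-3 4 10; -1 2 4; 0 0 1]

T1 = [1 0 0; 0 -1 0; 0 0 1]
T2·T1 = [-1 0 0; 0 2 0; 0 0 1]
T3·…·T1 = [-1 0 0; -1 2 0; 0 0 1]
T4·…·T1 = [-1 0 2; -1 2 4; 0 0 1]
T5·…·T1 = [-3 4 10; -1 2 4; 0 0 1]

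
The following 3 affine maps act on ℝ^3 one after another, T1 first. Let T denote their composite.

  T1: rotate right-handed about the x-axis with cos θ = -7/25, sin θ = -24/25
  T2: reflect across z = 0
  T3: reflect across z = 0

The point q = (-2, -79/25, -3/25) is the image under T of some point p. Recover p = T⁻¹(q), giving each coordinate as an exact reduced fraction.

T1 = [1 0 0 0; 0 -7/25 24/25 0; 0 -24/25 -7/25 0; 0 0 0 1]
T2·T1 = [1 0 0 0; 0 -7/25 24/25 0; 0 24/25 7/25 0; 0 0 0 1]
T3·…·T1 = [1 0 0 0; 0 -7/25 24/25 0; 0 -24/25 -7/25 0; 0 0 0 1]
det M = 1; M⁻¹ = [1 0 0 0; 0 -7/25 -24/25 0; 0 24/25 -7/25 0; 0 0 0 1]
M⁻¹ · (-2, -79/25, -3/25)ᵀ = (-2, 1, -3)ᵀ

p = (-2, 1, -3)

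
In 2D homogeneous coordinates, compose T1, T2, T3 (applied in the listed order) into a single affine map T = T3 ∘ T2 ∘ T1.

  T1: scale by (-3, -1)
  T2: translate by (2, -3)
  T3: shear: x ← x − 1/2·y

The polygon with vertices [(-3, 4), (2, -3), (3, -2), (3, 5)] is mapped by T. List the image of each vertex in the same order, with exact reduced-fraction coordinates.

T1 scale by (-3, -1): (-3, 4) → (9, -4); (2, -3) → (-6, 3); (3, -2) → (-9, 2); (3, 5) → (-9, -5)
T2 translate by (2, -3): (9, -4) → (11, -7); (-6, 3) → (-4, 0); (-9, 2) → (-7, -1); (-9, -5) → (-7, -8)
T3 shear: x ← x − 1/2·y: (11, -7) → (29/2, -7); (-4, 0) → (-4, 0); (-7, -1) → (-13/2, -1); (-7, -8) → (-3, -8)

image vertices: (29/2, -7), (-4, 0), (-13/2, -1), (-3, -8)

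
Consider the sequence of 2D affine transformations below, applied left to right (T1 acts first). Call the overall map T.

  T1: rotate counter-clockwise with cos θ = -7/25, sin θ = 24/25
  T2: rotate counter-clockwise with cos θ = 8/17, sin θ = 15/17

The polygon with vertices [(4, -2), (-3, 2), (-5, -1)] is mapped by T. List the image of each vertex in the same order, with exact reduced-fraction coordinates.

image vertices: (-298/85, 236/85), (1074/425, -1093/425), (2167/425, -19/425)

T1 rotate counter-clockwise with cos θ = -7/25, sin θ = 24/25: (4, -2) → (4/5, 22/5); (-3, 2) → (-27/25, -86/25); (-5, -1) → (59/25, -113/25)
T2 rotate counter-clockwise with cos θ = 8/17, sin θ = 15/17: (4/5, 22/5) → (-298/85, 236/85); (-27/25, -86/25) → (1074/425, -1093/425); (59/25, -113/25) → (2167/425, -19/425)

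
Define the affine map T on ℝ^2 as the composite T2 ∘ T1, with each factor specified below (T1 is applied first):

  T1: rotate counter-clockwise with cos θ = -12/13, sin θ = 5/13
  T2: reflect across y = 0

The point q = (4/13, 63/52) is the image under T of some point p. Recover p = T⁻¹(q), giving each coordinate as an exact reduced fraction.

T1 = [-12/13 -5/13 0; 5/13 -12/13 0; 0 0 1]
T2·T1 = [-12/13 -5/13 0; -5/13 12/13 0; 0 0 1]
det M = -1; M⁻¹ = [-12/13 -5/13 0; -5/13 12/13 0; 0 0 1]
M⁻¹ · (4/13, 63/52)ᵀ = (-3/4, 1)ᵀ

p = (-3/4, 1)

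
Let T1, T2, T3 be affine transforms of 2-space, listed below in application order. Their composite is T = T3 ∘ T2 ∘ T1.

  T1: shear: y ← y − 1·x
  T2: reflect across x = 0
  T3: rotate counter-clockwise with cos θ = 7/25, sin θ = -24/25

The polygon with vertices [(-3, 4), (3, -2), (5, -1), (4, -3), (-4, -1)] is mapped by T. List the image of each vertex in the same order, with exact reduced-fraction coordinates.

T1 shear: y ← y − 1·x: (-3, 4) → (-3, 7); (3, -2) → (3, -5); (5, -1) → (5, -6); (4, -3) → (4, -7); (-4, -1) → (-4, 3)
T2 reflect across x = 0: (-3, 7) → (3, 7); (3, -5) → (-3, -5); (5, -6) → (-5, -6); (4, -7) → (-4, -7); (-4, 3) → (4, 3)
T3 rotate counter-clockwise with cos θ = 7/25, sin θ = -24/25: (3, 7) → (189/25, -23/25); (-3, -5) → (-141/25, 37/25); (-5, -6) → (-179/25, 78/25); (-4, -7) → (-196/25, 47/25); (4, 3) → (4, -3)

image vertices: (189/25, -23/25), (-141/25, 37/25), (-179/25, 78/25), (-196/25, 47/25), (4, -3)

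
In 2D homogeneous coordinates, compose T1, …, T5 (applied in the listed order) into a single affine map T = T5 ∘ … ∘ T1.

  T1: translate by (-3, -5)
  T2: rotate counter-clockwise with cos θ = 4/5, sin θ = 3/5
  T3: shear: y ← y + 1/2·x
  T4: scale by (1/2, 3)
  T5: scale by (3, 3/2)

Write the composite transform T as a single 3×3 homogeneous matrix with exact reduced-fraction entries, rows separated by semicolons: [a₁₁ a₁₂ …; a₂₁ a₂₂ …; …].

T = [6/5 -9/10 9/10; 9/2 9/4 -99/4; 0 0 1]

T1 = [1 0 -3; 0 1 -5; 0 0 1]
T2·T1 = [4/5 -3/5 3/5; 3/5 4/5 -29/5; 0 0 1]
T3·…·T1 = [4/5 -3/5 3/5; 1 1/2 -11/2; 0 0 1]
T4·…·T1 = [2/5 -3/10 3/10; 3 3/2 -33/2; 0 0 1]
T5·…·T1 = [6/5 -9/10 9/10; 9/2 9/4 -99/4; 0 0 1]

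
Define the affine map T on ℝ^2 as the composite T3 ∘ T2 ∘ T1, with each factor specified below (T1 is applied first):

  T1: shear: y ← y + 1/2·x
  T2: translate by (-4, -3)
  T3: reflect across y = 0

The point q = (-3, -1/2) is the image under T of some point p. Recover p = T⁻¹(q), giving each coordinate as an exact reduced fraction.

T1 = [1 0 0; 1/2 1 0; 0 0 1]
T2·T1 = [1 0 -4; 1/2 1 -3; 0 0 1]
T3·…·T1 = [1 0 -4; -1/2 -1 3; 0 0 1]
det M = -1; M⁻¹ = [1 0 4; -1/2 -1 1; 0 0 1]
M⁻¹ · (-3, -1/2)ᵀ = (1, 3)ᵀ

p = (1, 3)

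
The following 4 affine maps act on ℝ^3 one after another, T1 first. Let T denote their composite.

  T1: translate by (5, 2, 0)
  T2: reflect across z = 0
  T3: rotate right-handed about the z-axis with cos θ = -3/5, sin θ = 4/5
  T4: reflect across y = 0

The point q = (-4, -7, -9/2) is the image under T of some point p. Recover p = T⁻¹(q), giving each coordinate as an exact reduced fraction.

T1 = [1 0 0 5; 0 1 0 2; 0 0 1 0; 0 0 0 1]
T2·T1 = [1 0 0 5; 0 1 0 2; 0 0 -1 0; 0 0 0 1]
T3·…·T1 = [-3/5 -4/5 0 -23/5; 4/5 -3/5 0 14/5; 0 0 -1 0; 0 0 0 1]
T4·…·T1 = [-3/5 -4/5 0 -23/5; -4/5 3/5 0 -14/5; 0 0 -1 0; 0 0 0 1]
det M = 1; M⁻¹ = [-3/5 -4/5 0 -5; -4/5 3/5 0 -2; 0 0 -1 0; 0 0 0 1]
M⁻¹ · (-4, -7, -9/2)ᵀ = (3, -3, 9/2)ᵀ

p = (3, -3, 9/2)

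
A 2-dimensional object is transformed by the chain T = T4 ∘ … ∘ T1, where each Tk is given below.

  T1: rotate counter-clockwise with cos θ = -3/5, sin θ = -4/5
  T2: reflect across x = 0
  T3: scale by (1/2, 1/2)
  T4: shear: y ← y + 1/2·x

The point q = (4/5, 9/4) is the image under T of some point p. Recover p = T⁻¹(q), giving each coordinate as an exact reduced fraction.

T1 = [-3/5 4/5 0; -4/5 -3/5 0; 0 0 1]
T2·T1 = [3/5 -4/5 0; -4/5 -3/5 0; 0 0 1]
T3·…·T1 = [3/10 -2/5 0; -2/5 -3/10 0; 0 0 1]
T4·…·T1 = [3/10 -2/5 0; -1/4 -1/2 0; 0 0 1]
det M = -1/4; M⁻¹ = [2 -8/5 0; -1 -6/5 0; 0 0 1]
M⁻¹ · (4/5, 9/4)ᵀ = (-2, -7/2)ᵀ

p = (-2, -7/2)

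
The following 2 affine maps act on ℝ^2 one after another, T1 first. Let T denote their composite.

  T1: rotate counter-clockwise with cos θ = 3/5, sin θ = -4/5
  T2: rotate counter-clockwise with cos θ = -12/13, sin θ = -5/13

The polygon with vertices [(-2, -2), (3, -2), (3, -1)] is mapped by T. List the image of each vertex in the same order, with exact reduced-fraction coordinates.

image vertices: (178/65, 46/65), (-102/65, 211/65), (-27/13, 31/13)

T1 rotate counter-clockwise with cos θ = 3/5, sin θ = -4/5: (-2, -2) → (-14/5, 2/5); (3, -2) → (1/5, -18/5); (3, -1) → (1, -3)
T2 rotate counter-clockwise with cos θ = -12/13, sin θ = -5/13: (-14/5, 2/5) → (178/65, 46/65); (1/5, -18/5) → (-102/65, 211/65); (1, -3) → (-27/13, 31/13)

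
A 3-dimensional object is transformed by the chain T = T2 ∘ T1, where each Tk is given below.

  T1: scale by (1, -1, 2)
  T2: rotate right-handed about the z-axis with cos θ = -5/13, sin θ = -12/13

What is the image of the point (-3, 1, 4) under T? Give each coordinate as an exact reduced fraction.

T1 scale by (1, -1, 2): (-3, 1, 4) → (-3, -1, 8)
T2 rotate right-handed about the z-axis with cos θ = -5/13, sin θ = -12/13: (-3, -1, 8) → (3/13, 41/13, 8)

T(p) = (3/13, 41/13, 8)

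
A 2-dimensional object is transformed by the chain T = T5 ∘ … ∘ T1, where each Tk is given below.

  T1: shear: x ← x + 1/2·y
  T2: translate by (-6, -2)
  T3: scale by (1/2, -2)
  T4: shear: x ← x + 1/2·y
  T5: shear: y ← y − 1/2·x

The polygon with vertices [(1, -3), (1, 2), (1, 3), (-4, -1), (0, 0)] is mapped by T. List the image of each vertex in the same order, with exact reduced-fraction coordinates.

T1 shear: x ← x + 1/2·y: (1, -3) → (-1/2, -3); (1, 2) → (2, 2); (1, 3) → (5/2, 3); (-4, -1) → (-9/2, -1); (0, 0) → (0, 0)
T2 translate by (-6, -2): (-1/2, -3) → (-13/2, -5); (2, 2) → (-4, 0); (5/2, 3) → (-7/2, 1); (-9/2, -1) → (-21/2, -3); (0, 0) → (-6, -2)
T3 scale by (1/2, -2): (-13/2, -5) → (-13/4, 10); (-4, 0) → (-2, 0); (-7/2, 1) → (-7/4, -2); (-21/2, -3) → (-21/4, 6); (-6, -2) → (-3, 4)
T4 shear: x ← x + 1/2·y: (-13/4, 10) → (7/4, 10); (-2, 0) → (-2, 0); (-7/4, -2) → (-11/4, -2); (-21/4, 6) → (-9/4, 6); (-3, 4) → (-1, 4)
T5 shear: y ← y − 1/2·x: (7/4, 10) → (7/4, 73/8); (-2, 0) → (-2, 1); (-11/4, -2) → (-11/4, -5/8); (-9/4, 6) → (-9/4, 57/8); (-1, 4) → (-1, 9/2)

image vertices: (7/4, 73/8), (-2, 1), (-11/4, -5/8), (-9/4, 57/8), (-1, 9/2)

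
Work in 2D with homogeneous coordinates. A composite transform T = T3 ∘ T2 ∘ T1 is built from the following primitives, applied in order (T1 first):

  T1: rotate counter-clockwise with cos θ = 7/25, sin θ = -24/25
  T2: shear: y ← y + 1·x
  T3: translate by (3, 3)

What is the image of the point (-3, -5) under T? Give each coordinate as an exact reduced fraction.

T1 rotate counter-clockwise with cos θ = 7/25, sin θ = -24/25: (-3, -5) → (-141/25, 37/25)
T2 shear: y ← y + 1·x: (-141/25, 37/25) → (-141/25, -104/25)
T3 translate by (3, 3): (-141/25, -104/25) → (-66/25, -29/25)

T(p) = (-66/25, -29/25)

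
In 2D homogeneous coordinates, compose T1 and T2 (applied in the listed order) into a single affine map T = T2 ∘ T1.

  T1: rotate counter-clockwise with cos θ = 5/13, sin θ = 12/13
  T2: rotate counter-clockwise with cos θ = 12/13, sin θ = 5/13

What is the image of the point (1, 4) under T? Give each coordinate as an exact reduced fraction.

T(p) = (-4, 1)

T1 rotate counter-clockwise with cos θ = 5/13, sin θ = 12/13: (1, 4) → (-43/13, 32/13)
T2 rotate counter-clockwise with cos θ = 12/13, sin θ = 5/13: (-43/13, 32/13) → (-4, 1)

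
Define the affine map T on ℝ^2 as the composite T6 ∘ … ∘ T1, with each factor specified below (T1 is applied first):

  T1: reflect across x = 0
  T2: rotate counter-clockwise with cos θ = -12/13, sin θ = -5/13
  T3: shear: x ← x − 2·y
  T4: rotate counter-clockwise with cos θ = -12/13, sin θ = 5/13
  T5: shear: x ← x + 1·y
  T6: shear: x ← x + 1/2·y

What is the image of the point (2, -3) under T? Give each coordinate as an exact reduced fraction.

T(p) = (-1369/338, -967/169)

T1 reflect across x = 0: (2, -3) → (-2, -3)
T2 rotate counter-clockwise with cos θ = -12/13, sin θ = -5/13: (-2, -3) → (9/13, 46/13)
T3 shear: x ← x − 2·y: (9/13, 46/13) → (-83/13, 46/13)
T4 rotate counter-clockwise with cos θ = -12/13, sin θ = 5/13: (-83/13, 46/13) → (766/169, -967/169)
T5 shear: x ← x + 1·y: (766/169, -967/169) → (-201/169, -967/169)
T6 shear: x ← x + 1/2·y: (-201/169, -967/169) → (-1369/338, -967/169)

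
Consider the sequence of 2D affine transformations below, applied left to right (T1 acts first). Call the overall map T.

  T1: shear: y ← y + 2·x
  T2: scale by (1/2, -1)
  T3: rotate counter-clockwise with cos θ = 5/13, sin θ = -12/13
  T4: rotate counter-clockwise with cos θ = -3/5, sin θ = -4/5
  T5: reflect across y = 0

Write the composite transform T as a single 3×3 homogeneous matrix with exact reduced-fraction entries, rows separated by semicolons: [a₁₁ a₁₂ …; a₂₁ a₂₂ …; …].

T1 = [1 0 0; 2 1 0; 0 0 1]
T2·T1 = [1/2 0 0; -2 -1 0; 0 0 1]
T3·…·T1 = [-43/26 -12/13 0; -16/13 -5/13 0; 0 0 1]
T4·…·T1 = [1/130 16/65 0; 134/65 63/65 0; 0 0 1]
T5·…·T1 = [1/130 16/65 0; -134/65 -63/65 0; 0 0 1]

T = [1/130 16/65 0; -134/65 -63/65 0; 0 0 1]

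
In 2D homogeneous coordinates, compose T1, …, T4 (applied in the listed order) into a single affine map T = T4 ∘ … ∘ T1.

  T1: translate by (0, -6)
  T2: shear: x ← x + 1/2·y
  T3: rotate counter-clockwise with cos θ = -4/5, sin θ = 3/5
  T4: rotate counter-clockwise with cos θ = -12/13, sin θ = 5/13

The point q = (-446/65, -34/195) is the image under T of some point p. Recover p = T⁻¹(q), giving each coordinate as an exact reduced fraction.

p = (-1/3, 0)

T1 = [1 0 0; 0 1 -6; 0 0 1]
T2·T1 = [1 1/2 -3; 0 1 -6; 0 0 1]
T3·…·T1 = [-4/5 -1 6; 3/5 -1/2 3; 0 0 1]
T4·…·T1 = [33/65 29/26 -87/13; -56/65 1/13 -6/13; 0 0 1]
det M = 1; M⁻¹ = [1/13 -29/26 0; 56/65 33/65 6; 0 0 1]
M⁻¹ · (-446/65, -34/195)ᵀ = (-1/3, 0)ᵀ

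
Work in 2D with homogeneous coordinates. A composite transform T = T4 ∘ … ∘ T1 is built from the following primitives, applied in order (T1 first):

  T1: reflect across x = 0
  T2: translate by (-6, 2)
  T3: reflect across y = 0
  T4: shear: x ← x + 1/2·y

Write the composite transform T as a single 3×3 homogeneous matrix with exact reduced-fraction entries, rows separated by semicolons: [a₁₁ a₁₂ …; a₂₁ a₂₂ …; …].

T1 = [-1 0 0; 0 1 0; 0 0 1]
T2·T1 = [-1 0 -6; 0 1 2; 0 0 1]
T3·…·T1 = [-1 0 -6; 0 -1 -2; 0 0 1]
T4·…·T1 = [-1 -1/2 -7; 0 -1 -2; 0 0 1]

T = [-1 -1/2 -7; 0 -1 -2; 0 0 1]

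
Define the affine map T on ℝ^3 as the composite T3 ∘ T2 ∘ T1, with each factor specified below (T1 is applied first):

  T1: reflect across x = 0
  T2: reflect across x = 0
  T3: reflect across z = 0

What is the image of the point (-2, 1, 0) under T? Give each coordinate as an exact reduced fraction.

T(p) = (-2, 1, 0)

T1 reflect across x = 0: (-2, 1, 0) → (2, 1, 0)
T2 reflect across x = 0: (2, 1, 0) → (-2, 1, 0)
T3 reflect across z = 0: (-2, 1, 0) → (-2, 1, 0)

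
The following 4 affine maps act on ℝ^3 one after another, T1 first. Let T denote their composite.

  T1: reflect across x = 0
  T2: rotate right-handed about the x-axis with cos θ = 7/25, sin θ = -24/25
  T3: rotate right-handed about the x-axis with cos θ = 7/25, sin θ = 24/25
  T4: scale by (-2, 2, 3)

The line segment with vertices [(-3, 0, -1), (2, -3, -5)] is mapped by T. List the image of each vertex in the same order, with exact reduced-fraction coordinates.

image vertices: (-6, 0, -3), (4, -6, -15)

T1 reflect across x = 0: (-3, 0, -1) → (3, 0, -1); (2, -3, -5) → (-2, -3, -5)
T2 rotate right-handed about the x-axis with cos θ = 7/25, sin θ = -24/25: (3, 0, -1) → (3, -24/25, -7/25); (-2, -3, -5) → (-2, -141/25, 37/25)
T3 rotate right-handed about the x-axis with cos θ = 7/25, sin θ = 24/25: (3, -24/25, -7/25) → (3, 0, -1); (-2, -141/25, 37/25) → (-2, -3, -5)
T4 scale by (-2, 2, 3): (3, 0, -1) → (-6, 0, -3); (-2, -3, -5) → (4, -6, -15)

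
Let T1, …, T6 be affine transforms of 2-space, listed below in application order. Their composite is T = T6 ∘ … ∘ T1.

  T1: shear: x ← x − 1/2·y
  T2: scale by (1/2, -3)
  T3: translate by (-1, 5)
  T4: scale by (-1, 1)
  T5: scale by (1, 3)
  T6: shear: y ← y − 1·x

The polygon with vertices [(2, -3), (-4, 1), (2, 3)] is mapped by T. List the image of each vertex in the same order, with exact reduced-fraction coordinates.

image vertices: (-3/4, 171/4), (13/4, 11/4), (3/4, -51/4)

T1 shear: x ← x − 1/2·y: (2, -3) → (7/2, -3); (-4, 1) → (-9/2, 1); (2, 3) → (1/2, 3)
T2 scale by (1/2, -3): (7/2, -3) → (7/4, 9); (-9/2, 1) → (-9/4, -3); (1/2, 3) → (1/4, -9)
T3 translate by (-1, 5): (7/4, 9) → (3/4, 14); (-9/4, -3) → (-13/4, 2); (1/4, -9) → (-3/4, -4)
T4 scale by (-1, 1): (3/4, 14) → (-3/4, 14); (-13/4, 2) → (13/4, 2); (-3/4, -4) → (3/4, -4)
T5 scale by (1, 3): (-3/4, 14) → (-3/4, 42); (13/4, 2) → (13/4, 6); (3/4, -4) → (3/4, -12)
T6 shear: y ← y − 1·x: (-3/4, 42) → (-3/4, 171/4); (13/4, 6) → (13/4, 11/4); (3/4, -12) → (3/4, -51/4)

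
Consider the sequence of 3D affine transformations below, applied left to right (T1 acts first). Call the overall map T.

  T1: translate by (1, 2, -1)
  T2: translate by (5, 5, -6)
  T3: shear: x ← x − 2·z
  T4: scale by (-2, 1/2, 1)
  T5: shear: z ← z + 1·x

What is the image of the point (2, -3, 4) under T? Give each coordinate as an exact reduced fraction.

T(p) = (-28, 2, -31)

T1 translate by (1, 2, -1): (2, -3, 4) → (3, -1, 3)
T2 translate by (5, 5, -6): (3, -1, 3) → (8, 4, -3)
T3 shear: x ← x − 2·z: (8, 4, -3) → (14, 4, -3)
T4 scale by (-2, 1/2, 1): (14, 4, -3) → (-28, 2, -3)
T5 shear: z ← z + 1·x: (-28, 2, -3) → (-28, 2, -31)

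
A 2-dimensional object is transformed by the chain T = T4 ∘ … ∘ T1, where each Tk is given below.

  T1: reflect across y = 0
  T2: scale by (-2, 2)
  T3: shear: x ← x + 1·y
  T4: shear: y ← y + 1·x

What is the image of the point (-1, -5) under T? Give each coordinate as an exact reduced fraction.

T1 reflect across y = 0: (-1, -5) → (-1, 5)
T2 scale by (-2, 2): (-1, 5) → (2, 10)
T3 shear: x ← x + 1·y: (2, 10) → (12, 10)
T4 shear: y ← y + 1·x: (12, 10) → (12, 22)

T(p) = (12, 22)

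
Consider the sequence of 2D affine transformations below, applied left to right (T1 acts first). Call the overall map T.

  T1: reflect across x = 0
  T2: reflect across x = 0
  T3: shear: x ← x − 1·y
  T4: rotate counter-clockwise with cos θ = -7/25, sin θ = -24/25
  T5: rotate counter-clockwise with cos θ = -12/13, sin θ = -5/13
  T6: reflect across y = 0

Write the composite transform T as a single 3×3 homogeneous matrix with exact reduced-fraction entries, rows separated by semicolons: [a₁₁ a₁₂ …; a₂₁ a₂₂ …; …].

T = [-36/325 -287/325 0; -323/325 359/325 0; 0 0 1]

T1 = [-1 0 0; 0 1 0; 0 0 1]
T2·T1 = [1 0 0; 0 1 0; 0 0 1]
T3·…·T1 = [1 -1 0; 0 1 0; 0 0 1]
T4·…·T1 = [-7/25 31/25 0; -24/25 17/25 0; 0 0 1]
T5·…·T1 = [-36/325 -287/325 0; 323/325 -359/325 0; 0 0 1]
T6·…·T1 = [-36/325 -287/325 0; -323/325 359/325 0; 0 0 1]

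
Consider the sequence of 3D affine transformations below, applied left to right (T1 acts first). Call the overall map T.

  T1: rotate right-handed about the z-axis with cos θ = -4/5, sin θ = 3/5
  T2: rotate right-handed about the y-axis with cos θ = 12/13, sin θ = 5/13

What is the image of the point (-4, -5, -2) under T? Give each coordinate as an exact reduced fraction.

T1 rotate right-handed about the z-axis with cos θ = -4/5, sin θ = 3/5: (-4, -5, -2) → (31/5, 8/5, -2)
T2 rotate right-handed about the y-axis with cos θ = 12/13, sin θ = 5/13: (31/5, 8/5, -2) → (322/65, 8/5, -55/13)

T(p) = (322/65, 8/5, -55/13)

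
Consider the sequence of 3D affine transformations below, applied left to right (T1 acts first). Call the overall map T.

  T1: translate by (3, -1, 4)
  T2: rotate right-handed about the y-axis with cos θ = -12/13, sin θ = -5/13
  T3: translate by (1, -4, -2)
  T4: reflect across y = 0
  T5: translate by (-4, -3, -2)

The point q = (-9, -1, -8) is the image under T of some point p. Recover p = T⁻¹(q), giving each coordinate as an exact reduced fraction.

T1 = [1 0 0 3; 0 1 0 -1; 0 0 1 4; 0 0 0 1]
T2·T1 = [-12/13 0 -5/13 -56/13; 0 1 0 -1; 5/13 0 -12/13 -33/13; 0 0 0 1]
T3·…·T1 = [-12/13 0 -5/13 -43/13; 0 1 0 -5; 5/13 0 -12/13 -59/13; 0 0 0 1]
T4·…·T1 = [-12/13 0 -5/13 -43/13; 0 -1 0 5; 5/13 0 -12/13 -59/13; 0 0 0 1]
T5·…·T1 = [-12/13 0 -5/13 -95/13; 0 -1 0 2; 5/13 0 -12/13 -85/13; 0 0 0 1]
det M = -1; M⁻¹ = [-12/13 0 5/13 -55/13; 0 -1 0 2; -5/13 0 -12/13 -115/13; 0 0 0 1]
M⁻¹ · (-9, -1, -8)ᵀ = (1, 3, 2)ᵀ

p = (1, 3, 2)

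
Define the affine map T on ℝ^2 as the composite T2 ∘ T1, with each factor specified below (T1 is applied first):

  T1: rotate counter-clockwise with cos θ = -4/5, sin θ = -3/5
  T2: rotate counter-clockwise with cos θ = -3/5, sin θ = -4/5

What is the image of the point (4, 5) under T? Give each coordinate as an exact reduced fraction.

T1 rotate counter-clockwise with cos θ = -4/5, sin θ = -3/5: (4, 5) → (-1/5, -32/5)
T2 rotate counter-clockwise with cos θ = -3/5, sin θ = -4/5: (-1/5, -32/5) → (-5, 4)

T(p) = (-5, 4)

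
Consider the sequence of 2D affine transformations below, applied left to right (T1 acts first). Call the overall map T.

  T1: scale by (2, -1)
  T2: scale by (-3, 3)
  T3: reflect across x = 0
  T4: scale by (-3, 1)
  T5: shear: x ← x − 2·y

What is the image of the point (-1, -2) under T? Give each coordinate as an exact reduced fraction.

T(p) = (6, 6)

T1 scale by (2, -1): (-1, -2) → (-2, 2)
T2 scale by (-3, 3): (-2, 2) → (6, 6)
T3 reflect across x = 0: (6, 6) → (-6, 6)
T4 scale by (-3, 1): (-6, 6) → (18, 6)
T5 shear: x ← x − 2·y: (18, 6) → (6, 6)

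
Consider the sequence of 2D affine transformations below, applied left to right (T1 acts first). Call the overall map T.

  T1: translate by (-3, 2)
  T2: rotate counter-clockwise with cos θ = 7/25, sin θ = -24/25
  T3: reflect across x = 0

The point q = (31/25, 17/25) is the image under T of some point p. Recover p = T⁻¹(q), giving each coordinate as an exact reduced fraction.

T1 = [1 0 -3; 0 1 2; 0 0 1]
T2·T1 = [7/25 24/25 27/25; -24/25 7/25 86/25; 0 0 1]
T3·…·T1 = [-7/25 -24/25 -27/25; -24/25 7/25 86/25; 0 0 1]
det M = -1; M⁻¹ = [-7/25 -24/25 3; -24/25 7/25 -2; 0 0 1]
M⁻¹ · (31/25, 17/25)ᵀ = (2, -3)ᵀ

p = (2, -3)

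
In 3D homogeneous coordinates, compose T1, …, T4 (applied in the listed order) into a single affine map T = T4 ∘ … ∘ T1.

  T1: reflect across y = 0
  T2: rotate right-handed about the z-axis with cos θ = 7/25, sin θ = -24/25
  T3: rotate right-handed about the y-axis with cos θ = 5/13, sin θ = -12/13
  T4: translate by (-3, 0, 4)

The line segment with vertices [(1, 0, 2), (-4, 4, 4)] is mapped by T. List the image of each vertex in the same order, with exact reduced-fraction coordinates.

image vertices: (-308/65, -24/25, 1634/325), (-43/5, 68/25, 24/25)

T1 reflect across y = 0: (1, 0, 2) → (1, 0, 2); (-4, 4, 4) → (-4, -4, 4)
T2 rotate right-handed about the z-axis with cos θ = 7/25, sin θ = -24/25: (1, 0, 2) → (7/25, -24/25, 2); (-4, -4, 4) → (-124/25, 68/25, 4)
T3 rotate right-handed about the y-axis with cos θ = 5/13, sin θ = -12/13: (7/25, -24/25, 2) → (-113/65, -24/25, 334/325); (-124/25, 68/25, 4) → (-28/5, 68/25, -76/25)
T4 translate by (-3, 0, 4): (-113/65, -24/25, 334/325) → (-308/65, -24/25, 1634/325); (-28/5, 68/25, -76/25) → (-43/5, 68/25, 24/25)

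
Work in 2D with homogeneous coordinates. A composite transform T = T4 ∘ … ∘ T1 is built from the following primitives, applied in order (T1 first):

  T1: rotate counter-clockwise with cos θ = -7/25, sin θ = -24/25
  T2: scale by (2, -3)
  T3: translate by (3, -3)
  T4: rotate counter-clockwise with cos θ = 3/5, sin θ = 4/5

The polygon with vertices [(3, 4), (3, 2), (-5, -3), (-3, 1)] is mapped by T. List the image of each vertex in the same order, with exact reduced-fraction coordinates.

image vertices: (-9/5, 63/5), (-69/25, 213/25), (399/25, -298/25), (63/5, -6/5)

T1 rotate counter-clockwise with cos θ = -7/25, sin θ = -24/25: (3, 4) → (3, -4); (3, 2) → (27/25, -86/25); (-5, -3) → (-37/25, 141/25); (-3, 1) → (9/5, 13/5)
T2 scale by (2, -3): (3, -4) → (6, 12); (27/25, -86/25) → (54/25, 258/25); (-37/25, 141/25) → (-74/25, -423/25); (9/5, 13/5) → (18/5, -39/5)
T3 translate by (3, -3): (6, 12) → (9, 9); (54/25, 258/25) → (129/25, 183/25); (-74/25, -423/25) → (1/25, -498/25); (18/5, -39/5) → (33/5, -54/5)
T4 rotate counter-clockwise with cos θ = 3/5, sin θ = 4/5: (9, 9) → (-9/5, 63/5); (129/25, 183/25) → (-69/25, 213/25); (1/25, -498/25) → (399/25, -298/25); (33/5, -54/5) → (63/5, -6/5)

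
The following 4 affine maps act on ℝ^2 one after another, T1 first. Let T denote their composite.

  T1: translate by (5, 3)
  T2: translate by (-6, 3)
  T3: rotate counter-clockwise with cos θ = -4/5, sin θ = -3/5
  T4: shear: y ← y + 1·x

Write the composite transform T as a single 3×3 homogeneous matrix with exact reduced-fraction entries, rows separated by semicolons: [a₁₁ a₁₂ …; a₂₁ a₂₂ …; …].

T1 = [1 0 5; 0 1 3; 0 0 1]
T2·T1 = [1 0 -1; 0 1 6; 0 0 1]
T3·…·T1 = [-4/5 3/5 22/5; -3/5 -4/5 -21/5; 0 0 1]
T4·…·T1 = [-4/5 3/5 22/5; -7/5 -1/5 1/5; 0 0 1]

T = [-4/5 3/5 22/5; -7/5 -1/5 1/5; 0 0 1]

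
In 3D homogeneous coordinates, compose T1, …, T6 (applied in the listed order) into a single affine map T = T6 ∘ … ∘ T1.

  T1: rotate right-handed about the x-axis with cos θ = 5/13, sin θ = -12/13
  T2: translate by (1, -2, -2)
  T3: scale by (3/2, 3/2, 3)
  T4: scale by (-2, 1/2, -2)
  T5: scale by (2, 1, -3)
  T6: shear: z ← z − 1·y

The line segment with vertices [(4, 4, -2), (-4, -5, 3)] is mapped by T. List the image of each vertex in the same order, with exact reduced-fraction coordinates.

image vertices: (-30, -45/26, -2979/26), (18, -45/52, 3573/52)

T1 rotate right-handed about the x-axis with cos θ = 5/13, sin θ = -12/13: (4, 4, -2) → (4, -4/13, -58/13); (-4, -5, 3) → (-4, 11/13, 75/13)
T2 translate by (1, -2, -2): (4, -4/13, -58/13) → (5, -30/13, -84/13); (-4, 11/13, 75/13) → (-3, -15/13, 49/13)
T3 scale by (3/2, 3/2, 3): (5, -30/13, -84/13) → (15/2, -45/13, -252/13); (-3, -15/13, 49/13) → (-9/2, -45/26, 147/13)
T4 scale by (-2, 1/2, -2): (15/2, -45/13, -252/13) → (-15, -45/26, 504/13); (-9/2, -45/26, 147/13) → (9, -45/52, -294/13)
T5 scale by (2, 1, -3): (-15, -45/26, 504/13) → (-30, -45/26, -1512/13); (9, -45/52, -294/13) → (18, -45/52, 882/13)
T6 shear: z ← z − 1·y: (-30, -45/26, -1512/13) → (-30, -45/26, -2979/26); (18, -45/52, 882/13) → (18, -45/52, 3573/52)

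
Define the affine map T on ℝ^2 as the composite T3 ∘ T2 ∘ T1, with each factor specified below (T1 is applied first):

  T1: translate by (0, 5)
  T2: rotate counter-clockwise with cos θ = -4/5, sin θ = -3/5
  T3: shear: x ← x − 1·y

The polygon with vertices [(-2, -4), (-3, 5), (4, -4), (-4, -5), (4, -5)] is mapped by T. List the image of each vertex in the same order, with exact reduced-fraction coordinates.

T1 translate by (0, 5): (-2, -4) → (-2, 1); (-3, 5) → (-3, 10); (4, -4) → (4, 1); (-4, -5) → (-4, 0); (4, -5) → (4, 0)
T2 rotate counter-clockwise with cos θ = -4/5, sin θ = -3/5: (-2, 1) → (11/5, 2/5); (-3, 10) → (42/5, -31/5); (4, 1) → (-13/5, -16/5); (-4, 0) → (16/5, 12/5); (4, 0) → (-16/5, -12/5)
T3 shear: x ← x − 1·y: (11/5, 2/5) → (9/5, 2/5); (42/5, -31/5) → (73/5, -31/5); (-13/5, -16/5) → (3/5, -16/5); (16/5, 12/5) → (4/5, 12/5); (-16/5, -12/5) → (-4/5, -12/5)

image vertices: (9/5, 2/5), (73/5, -31/5), (3/5, -16/5), (4/5, 12/5), (-4/5, -12/5)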